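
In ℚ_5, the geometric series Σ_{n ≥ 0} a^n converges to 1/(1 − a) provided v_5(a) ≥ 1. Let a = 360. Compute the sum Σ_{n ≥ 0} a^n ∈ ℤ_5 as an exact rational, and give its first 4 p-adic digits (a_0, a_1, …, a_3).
Σ a^n = 1/(1 − a) = -1/359;  first 4 digits = (1, 2, 3, 2)

v_5(a) = 1 ≥ 1, so the series converges in ℤ_5 to 1/(1 − a) = 1/(1 − 360) = -1/359. Expand this rational in ℤ_5: compute digits iteratively via d_i = x_i mod 5, x_{i+1} = (x_i − d_i)/5. The first 4 digits are (1, 2, 3, 2).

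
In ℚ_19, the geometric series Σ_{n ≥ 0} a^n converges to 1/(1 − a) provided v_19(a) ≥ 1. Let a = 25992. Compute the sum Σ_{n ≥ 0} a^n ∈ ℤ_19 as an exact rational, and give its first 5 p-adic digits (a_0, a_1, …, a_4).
Σ a^n = 1/(1 − a) = -1/25991;  first 5 digits = (1, 0, 15, 3, 16)

v_19(a) = 2 ≥ 1, so the series converges in ℤ_19 to 1/(1 − a) = 1/(1 − 25992) = -1/25991. Expand this rational in ℤ_19: compute digits iteratively via d_i = x_i mod 19, x_{i+1} = (x_i − d_i)/19. The first 5 digits are (1, 0, 15, 3, 16).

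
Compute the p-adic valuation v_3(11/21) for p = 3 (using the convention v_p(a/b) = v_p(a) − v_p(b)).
v_3(11/21) = -1

Factor powers of 3 from the numerator and denominator of the reduced fraction: 11 = 3^0 · 11 and 21 = 3^1 · 7. Apply v_p(a/b) = v_p(a) − v_p(b): v_3(11/21) = 0 − 1 = -1.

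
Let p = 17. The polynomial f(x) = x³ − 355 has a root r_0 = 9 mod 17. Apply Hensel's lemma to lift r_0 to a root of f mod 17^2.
r_1 = 281 (mod 289)

Hensel: r_{i+1} = r_i − f(r_i)/f′(r_i) mod 17^{i+2}, where f′(x) = 3x². Iterate:
  r_0 = 9 (mod 17)
  r_1 = 281 (mod 289)
Final: r = 281 with f(r) ≡ 0 mod 17^2.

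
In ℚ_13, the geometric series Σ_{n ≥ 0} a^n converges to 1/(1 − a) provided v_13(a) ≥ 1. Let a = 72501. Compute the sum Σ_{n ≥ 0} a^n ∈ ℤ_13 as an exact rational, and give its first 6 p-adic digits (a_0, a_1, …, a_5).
Σ a^n = 1/(1 − a) = -1/72500;  first 6 digits = (1, 0, 0, 7, 2, 0)

v_13(a) = 3 ≥ 1, so the series converges in ℤ_13 to 1/(1 − a) = 1/(1 − 72501) = -1/72500. Expand this rational in ℤ_13: compute digits iteratively via d_i = x_i mod 13, x_{i+1} = (x_i − d_i)/13. The first 6 digits are (1, 0, 0, 7, 2, 0).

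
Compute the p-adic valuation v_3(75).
v_3(75) = 1

v_3(n) is the largest exponent k such that 3^k divides n. Factor out: 75 = 3^1 · 25. (Sign doesn't affect v_p.) So v_3(75) = 1.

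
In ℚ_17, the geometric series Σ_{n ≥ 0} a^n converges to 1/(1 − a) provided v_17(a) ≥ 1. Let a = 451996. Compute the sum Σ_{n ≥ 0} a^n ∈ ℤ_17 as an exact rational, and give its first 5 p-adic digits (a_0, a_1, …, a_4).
Σ a^n = 1/(1 − a) = -1/451995;  first 5 digits = (1, 0, 0, 7, 5)

v_17(a) = 3 ≥ 1, so the series converges in ℤ_17 to 1/(1 − a) = 1/(1 − 451996) = -1/451995. Expand this rational in ℤ_17: compute digits iteratively via d_i = x_i mod 17, x_{i+1} = (x_i − d_i)/17. The first 5 digits are (1, 0, 0, 7, 5).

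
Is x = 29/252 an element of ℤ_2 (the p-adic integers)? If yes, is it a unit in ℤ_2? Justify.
x ∉ ℤ_2 (v_2(x) = -2 < 0)

ℤ_2 = {x ∈ ℚ_2 : v_2(x) ≥ 0} and ℤ_2^× = {x ∈ ℤ_2 : v_2(x) = 0}. Here v_2(29/252) = v_2(num) − v_2(den) = -2; compare against these criteria.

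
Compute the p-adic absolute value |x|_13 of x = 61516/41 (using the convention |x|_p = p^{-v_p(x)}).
|61516/41|_13 = 1/2197

Step 1 — compute v_13(x) by factoring powers of 13 out of the numerator and denominator: v_13(61516/41) = 3. Step 2 — apply |x|_p = p^{-v_p(x)} = 13^{-3} = 1/2197.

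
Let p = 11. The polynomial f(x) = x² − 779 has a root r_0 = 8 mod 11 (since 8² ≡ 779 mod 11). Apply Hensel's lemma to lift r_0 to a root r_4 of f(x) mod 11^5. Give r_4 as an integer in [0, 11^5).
r_4 = 146682 (mod 161051)

Hensel's recurrence: r_{i+1} = r_i − f(r_i)·(f′(r_i))^{-1} mod 11^{i+2}, with f′(x) = 2x. Iterate:
  r_0 = 8 (mod 11)
  r_1 = 30 (mod 121)
  r_2 = 272 (mod 1331)
  r_3 = 272 (mod 14641)
  r_4 = 146682 (mod 161051)
Final: r_4 = 146682, and one checks f(r_4) ≡ 0 mod 11^5.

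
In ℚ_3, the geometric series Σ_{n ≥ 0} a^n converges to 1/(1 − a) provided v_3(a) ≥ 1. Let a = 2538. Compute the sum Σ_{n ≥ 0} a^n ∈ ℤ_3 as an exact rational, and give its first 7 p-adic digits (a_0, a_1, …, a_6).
Σ a^n = 1/(1 − a) = -1/2537;  first 7 digits = (1, 0, 0, 1, 1, 1, 1)

v_3(a) = 3 ≥ 1, so the series converges in ℤ_3 to 1/(1 − a) = 1/(1 − 2538) = -1/2537. Expand this rational in ℤ_3: compute digits iteratively via d_i = x_i mod 3, x_{i+1} = (x_i − d_i)/3. The first 7 digits are (1, 0, 0, 1, 1, 1, 1).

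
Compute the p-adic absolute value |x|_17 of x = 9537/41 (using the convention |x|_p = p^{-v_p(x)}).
|9537/41|_17 = 1/289

Step 1 — compute v_17(x) by factoring powers of 17 out of the numerator and denominator: v_17(9537/41) = 2. Step 2 — apply |x|_p = p^{-v_p(x)} = 17^{-2} = 1/289.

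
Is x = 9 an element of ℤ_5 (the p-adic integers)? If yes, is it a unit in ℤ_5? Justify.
x ∈ ℤ_5^× (unit); v_5(x) = 0

ℤ_5 = {x ∈ ℚ_5 : v_5(x) ≥ 0} and ℤ_5^× = {x ∈ ℤ_5 : v_5(x) = 0}. Here v_5(9) = v_5(num) − v_5(den) = 0; compare against these criteria.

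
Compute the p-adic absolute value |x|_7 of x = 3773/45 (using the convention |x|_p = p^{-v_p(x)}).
|3773/45|_7 = 1/343

Step 1 — compute v_7(x) by factoring powers of 7 out of the numerator and denominator: v_7(3773/45) = 3. Step 2 — apply |x|_p = p^{-v_p(x)} = 7^{-3} = 1/343.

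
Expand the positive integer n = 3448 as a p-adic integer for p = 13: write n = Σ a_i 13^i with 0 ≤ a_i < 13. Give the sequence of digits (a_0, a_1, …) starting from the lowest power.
(a_0, a_1, …) = (3, 5, 7, 1)

Repeated division by 13 gives the digits low-to-high: 3448 = 3 + 5·13^1 + 7·13^2 + 1·13^3. Digit sequence: (3, 5, 7, 1).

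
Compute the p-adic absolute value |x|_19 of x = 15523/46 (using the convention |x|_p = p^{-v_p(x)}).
|15523/46|_19 = 1/361

Step 1 — compute v_19(x) by factoring powers of 19 out of the numerator and denominator: v_19(15523/46) = 2. Step 2 — apply |x|_p = p^{-v_p(x)} = 19^{-2} = 1/361.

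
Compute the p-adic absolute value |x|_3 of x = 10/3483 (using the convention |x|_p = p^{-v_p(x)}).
|10/3483|_3 = 81

Step 1 — compute v_3(x) by factoring powers of 3 out of the numerator and denominator: v_3(10/3483) = -4. Step 2 — apply |x|_p = p^{-v_p(x)} = 3^{4} = 81.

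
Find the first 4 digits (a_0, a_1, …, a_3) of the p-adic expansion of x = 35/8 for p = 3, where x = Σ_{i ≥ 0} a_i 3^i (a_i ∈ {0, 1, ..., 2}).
(a_0, …, a_3) = (1, 0, 0, 2)

v_3(35/8) = 0 (numerator and denominator both coprime to 3), so x ∈ ℤ_3^×. Compute digits iteratively via a_i = x_i mod 3, x_{i+1} = (x_i − a_i)/3, with x_0 = x:
  x_0 = 35/8;  a_0 = 1;  x_1 = (x_0 − 1)/3 = 9/8
  x_1 = 9/8;  a_1 = 0;  x_2 = (x_1 − 0)/3 = 3/8
  x_2 = 3/8;  a_2 = 0;  x_3 = (x_2 − 0)/3 = 1/8
  x_3 = 1/8;  a_3 = 2;  x_4 = (x_3 − 2)/3 = -5/8
Digits: (1, 0, 0, 2).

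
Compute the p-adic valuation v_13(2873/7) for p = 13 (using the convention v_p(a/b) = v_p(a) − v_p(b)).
v_13(2873/7) = 2

Factor powers of 13 from the numerator and denominator of the reduced fraction: 2873 = 13^2 · 17 and 7 = 13^0 · 7. Apply v_p(a/b) = v_p(a) − v_p(b): v_13(2873/7) = 2 − 0 = 2.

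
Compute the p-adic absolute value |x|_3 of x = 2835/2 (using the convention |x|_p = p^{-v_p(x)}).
|2835/2|_3 = 1/81

Step 1 — compute v_3(x) by factoring powers of 3 out of the numerator and denominator: v_3(2835/2) = 4. Step 2 — apply |x|_p = p^{-v_p(x)} = 3^{-4} = 1/81.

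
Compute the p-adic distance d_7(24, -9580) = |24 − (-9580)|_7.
d_7(24, -9580) = 1/2401

Step 1 — x − y = 24 − (-9580) = 9604. Step 2 — v_7(9604) = 4 (factor: 9604 = (7^4 · 4); the sign does not affect v_p). Step 3 — |x − y|_7 = 7^{-4} = 1/2401.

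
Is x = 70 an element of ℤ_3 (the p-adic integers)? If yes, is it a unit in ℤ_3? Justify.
x ∈ ℤ_3^× (unit); v_3(x) = 0

ℤ_3 = {x ∈ ℚ_3 : v_3(x) ≥ 0} and ℤ_3^× = {x ∈ ℤ_3 : v_3(x) = 0}. Here v_3(70) = v_3(num) − v_3(den) = 0; compare against these criteria.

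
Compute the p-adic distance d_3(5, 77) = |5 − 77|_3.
d_3(5, 77) = 1/9

Step 1 — x − y = 5 − 77 = -72. Step 2 — v_3(-72) = 2 (factor: -72 = −(3^2 · 8); the sign does not affect v_p). Step 3 — |x − y|_3 = 3^{-2} = 1/9.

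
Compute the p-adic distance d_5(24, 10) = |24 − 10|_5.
d_5(24, 10) = 1

Step 1 — x − y = 24 − 10 = 14. Step 2 — v_5(14) = 0 (factor: 14 = (5^0 · 14); the sign does not affect v_p). Step 3 — |x − y|_5 = 5^{0} = 1.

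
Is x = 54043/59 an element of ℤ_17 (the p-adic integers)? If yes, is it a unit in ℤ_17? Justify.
x ∈ ℤ_17 but not a unit; v_17(x) = 3 > 0

ℤ_17 = {x ∈ ℚ_17 : v_17(x) ≥ 0} and ℤ_17^× = {x ∈ ℤ_17 : v_17(x) = 0}. Here v_17(54043/59) = v_17(num) − v_17(den) = 3; compare against these criteria.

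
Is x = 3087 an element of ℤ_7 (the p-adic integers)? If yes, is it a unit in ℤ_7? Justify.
x ∈ ℤ_7 but not a unit; v_7(x) = 3 > 0

ℤ_7 = {x ∈ ℚ_7 : v_7(x) ≥ 0} and ℤ_7^× = {x ∈ ℤ_7 : v_7(x) = 0}. Here v_7(3087) = v_7(num) − v_7(den) = 3; compare against these criteria.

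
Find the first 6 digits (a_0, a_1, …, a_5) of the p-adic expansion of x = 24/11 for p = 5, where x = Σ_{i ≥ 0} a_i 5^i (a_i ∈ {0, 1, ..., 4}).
(a_0, …, a_5) = (4, 1, 2, 0, 4, 1)

v_5(24/11) = 0 (numerator and denominator both coprime to 5), so x ∈ ℤ_5^×. Compute digits iteratively via a_i = x_i mod 5, x_{i+1} = (x_i − a_i)/5, with x_0 = x:
  x_0 = 24/11;  a_0 = 4;  x_1 = (x_0 − 4)/5 = -4/11
  x_1 = -4/11;  a_1 = 1;  x_2 = (x_1 − 1)/5 = -3/11
  x_2 = -3/11;  a_2 = 2;  x_3 = (x_2 − 2)/5 = -5/11
  x_3 = -5/11;  a_3 = 0;  x_4 = (x_3 − 0)/5 = -1/11
  x_4 = -1/11;  a_4 = 4;  x_5 = (x_4 − 4)/5 = -9/11
  x_5 = -9/11;  a_5 = 1;  x_6 = (x_5 − 1)/5 = -4/11
Digits: (4, 1, 2, 0, 4, 1).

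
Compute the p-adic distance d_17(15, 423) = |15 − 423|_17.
d_17(15, 423) = 1/17

Step 1 — x − y = 15 − 423 = -408. Step 2 — v_17(-408) = 1 (factor: -408 = −(17^1 · 24); the sign does not affect v_p). Step 3 — |x − y|_17 = 17^{-1} = 1/17.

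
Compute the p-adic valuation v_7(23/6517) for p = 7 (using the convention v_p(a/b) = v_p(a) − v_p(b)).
v_7(23/6517) = -3

Factor powers of 7 from the numerator and denominator of the reduced fraction: 23 = 7^0 · 23 and 6517 = 7^3 · 19. Apply v_p(a/b) = v_p(a) − v_p(b): v_7(23/6517) = 0 − 3 = -3.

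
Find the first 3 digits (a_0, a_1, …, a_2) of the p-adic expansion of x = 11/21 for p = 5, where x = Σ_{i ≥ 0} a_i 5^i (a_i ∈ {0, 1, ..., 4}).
(a_0, …, a_2) = (1, 3, 2)

v_5(11/21) = 0 (numerator and denominator both coprime to 5), so x ∈ ℤ_5^×. Compute digits iteratively via a_i = x_i mod 5, x_{i+1} = (x_i − a_i)/5, with x_0 = x:
  x_0 = 11/21;  a_0 = 1;  x_1 = (x_0 − 1)/5 = -2/21
  x_1 = -2/21;  a_1 = 3;  x_2 = (x_1 − 3)/5 = -13/21
  x_2 = -13/21;  a_2 = 2;  x_3 = (x_2 − 2)/5 = -11/21
Digits: (1, 3, 2).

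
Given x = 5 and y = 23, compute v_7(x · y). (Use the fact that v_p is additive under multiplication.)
v_7(115) = 0

v_p(x) = 0 (factor: 5 = 7^0 · 5); v_p(y) = 0 (factor: 23 = 7^0 · 23). Additivity: v_p(xy) = v_p(x) + v_p(y) = 0 + 0 = 0. (Direct check: xy = 115 = 7^0 · (115).)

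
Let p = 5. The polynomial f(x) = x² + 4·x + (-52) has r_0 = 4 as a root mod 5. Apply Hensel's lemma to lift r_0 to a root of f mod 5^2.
r_1 = 14 (mod 25)

Hensel: r_{i+1} = r_i − f(r_i)·(f′(r_i))^{-1} mod 5^{i+2}, f′(x) = 2x + 4. Iterate:
  r_0 = 4 (mod 5)
  r_1 = 14 (mod 25)
Final: r = 14 satisfies f(r) ≡ 0 mod 5^2.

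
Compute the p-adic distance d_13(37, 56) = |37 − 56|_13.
d_13(37, 56) = 1

Step 1 — x − y = 37 − 56 = -19. Step 2 — v_13(-19) = 0 (factor: -19 = −(13^0 · 19); the sign does not affect v_p). Step 3 — |x − y|_13 = 13^{0} = 1.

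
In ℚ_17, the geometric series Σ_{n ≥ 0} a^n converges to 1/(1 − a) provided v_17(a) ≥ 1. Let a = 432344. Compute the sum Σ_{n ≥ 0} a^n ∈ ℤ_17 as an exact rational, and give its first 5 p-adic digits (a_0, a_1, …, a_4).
Σ a^n = 1/(1 − a) = -1/432343;  first 5 digits = (1, 0, 0, 3, 5)

v_17(a) = 3 ≥ 1, so the series converges in ℤ_17 to 1/(1 − a) = 1/(1 − 432344) = -1/432343. Expand this rational in ℤ_17: compute digits iteratively via d_i = x_i mod 17, x_{i+1} = (x_i − d_i)/17. The first 5 digits are (1, 0, 0, 3, 5).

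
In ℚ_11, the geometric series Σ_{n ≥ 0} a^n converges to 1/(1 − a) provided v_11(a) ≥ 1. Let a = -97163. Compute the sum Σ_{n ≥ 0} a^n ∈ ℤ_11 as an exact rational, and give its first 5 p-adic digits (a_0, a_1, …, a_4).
Σ a^n = 1/(1 − a) = 1/97164;  first 5 digits = (1, 0, 0, 4, 4)

v_11(a) = 3 ≥ 1, so the series converges in ℤ_11 to 1/(1 − a) = 1/(1 − (-97163)) = 1/97164. Expand this rational in ℤ_11: compute digits iteratively via d_i = x_i mod 11, x_{i+1} = (x_i − d_i)/11. The first 5 digits are (1, 0, 0, 4, 4).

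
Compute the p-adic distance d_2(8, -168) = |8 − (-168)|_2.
d_2(8, -168) = 1/16

Step 1 — x − y = 8 − (-168) = 176. Step 2 — v_2(176) = 4 (factor: 176 = (2^4 · 11); the sign does not affect v_p). Step 3 — |x − y|_2 = 2^{-4} = 1/16.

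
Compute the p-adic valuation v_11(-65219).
v_11(-65219) = 3

v_11(n) is the largest exponent k such that 11^k divides n. Factor out: -65219 = -11^3 · 49. (Sign doesn't affect v_p.) So v_11(-65219) = 3.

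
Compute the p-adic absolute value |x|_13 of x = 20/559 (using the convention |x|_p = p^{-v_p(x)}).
|20/559|_13 = 13

Step 1 — compute v_13(x) by factoring powers of 13 out of the numerator and denominator: v_13(20/559) = -1. Step 2 — apply |x|_p = p^{-v_p(x)} = 13^{1} = 13.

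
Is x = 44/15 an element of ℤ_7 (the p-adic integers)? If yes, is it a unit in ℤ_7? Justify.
x ∈ ℤ_7^× (unit); v_7(x) = 0

ℤ_7 = {x ∈ ℚ_7 : v_7(x) ≥ 0} and ℤ_7^× = {x ∈ ℤ_7 : v_7(x) = 0}. Here v_7(44/15) = v_7(num) − v_7(den) = 0; compare against these criteria.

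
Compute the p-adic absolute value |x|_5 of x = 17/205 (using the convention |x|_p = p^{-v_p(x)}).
|17/205|_5 = 5

Step 1 — compute v_5(x) by factoring powers of 5 out of the numerator and denominator: v_5(17/205) = -1. Step 2 — apply |x|_p = p^{-v_p(x)} = 5^{1} = 5.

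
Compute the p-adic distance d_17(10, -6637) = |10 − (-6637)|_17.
d_17(10, -6637) = 1/289

Step 1 — x − y = 10 − (-6637) = 6647. Step 2 — v_17(6647) = 2 (factor: 6647 = (17^2 · 23); the sign does not affect v_p). Step 3 — |x − y|_17 = 17^{-2} = 1/289.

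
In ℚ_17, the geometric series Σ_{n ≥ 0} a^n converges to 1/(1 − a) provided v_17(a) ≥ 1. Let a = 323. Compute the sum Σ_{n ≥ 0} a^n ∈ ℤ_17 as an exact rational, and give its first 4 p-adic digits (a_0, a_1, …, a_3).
Σ a^n = 1/(1 − a) = -1/322;  first 4 digits = (1, 2, 5, 12)

v_17(a) = 1 ≥ 1, so the series converges in ℤ_17 to 1/(1 − a) = 1/(1 − 323) = -1/322. Expand this rational in ℤ_17: compute digits iteratively via d_i = x_i mod 17, x_{i+1} = (x_i − d_i)/17. The first 4 digits are (1, 2, 5, 12).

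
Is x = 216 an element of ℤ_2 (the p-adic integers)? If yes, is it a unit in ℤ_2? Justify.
x ∈ ℤ_2 but not a unit; v_2(x) = 3 > 0

ℤ_2 = {x ∈ ℚ_2 : v_2(x) ≥ 0} and ℤ_2^× = {x ∈ ℤ_2 : v_2(x) = 0}. Here v_2(216) = v_2(num) − v_2(den) = 3; compare against these criteria.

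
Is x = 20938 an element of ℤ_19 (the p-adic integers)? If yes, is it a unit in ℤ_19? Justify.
x ∈ ℤ_19 but not a unit; v_19(x) = 2 > 0

ℤ_19 = {x ∈ ℚ_19 : v_19(x) ≥ 0} and ℤ_19^× = {x ∈ ℤ_19 : v_19(x) = 0}. Here v_19(20938) = v_19(num) − v_19(den) = 2; compare against these criteria.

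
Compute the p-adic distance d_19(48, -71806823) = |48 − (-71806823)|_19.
d_19(48, -71806823) = 1/2476099

Step 1 — x − y = 48 − (-71806823) = 71806871. Step 2 — v_19(71806871) = 5 (factor: 71806871 = (19^5 · 29); the sign does not affect v_p). Step 3 — |x − y|_19 = 19^{-5} = 1/2476099.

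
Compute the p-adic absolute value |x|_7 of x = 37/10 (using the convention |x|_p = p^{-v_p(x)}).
|37/10|_7 = 1

Step 1 — compute v_7(x) by factoring powers of 7 out of the numerator and denominator: v_7(37/10) = 0. Step 2 — apply |x|_p = p^{-v_p(x)} = 7^{0} = 1.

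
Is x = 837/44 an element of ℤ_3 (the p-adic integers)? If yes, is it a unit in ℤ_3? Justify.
x ∈ ℤ_3 but not a unit; v_3(x) = 3 > 0

ℤ_3 = {x ∈ ℚ_3 : v_3(x) ≥ 0} and ℤ_3^× = {x ∈ ℤ_3 : v_3(x) = 0}. Here v_3(837/44) = v_3(num) − v_3(den) = 3; compare against these criteria.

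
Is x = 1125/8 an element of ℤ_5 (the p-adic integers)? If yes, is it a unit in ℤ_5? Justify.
x ∈ ℤ_5 but not a unit; v_5(x) = 3 > 0

ℤ_5 = {x ∈ ℚ_5 : v_5(x) ≥ 0} and ℤ_5^× = {x ∈ ℤ_5 : v_5(x) = 0}. Here v_5(1125/8) = v_5(num) − v_5(den) = 3; compare against these criteria.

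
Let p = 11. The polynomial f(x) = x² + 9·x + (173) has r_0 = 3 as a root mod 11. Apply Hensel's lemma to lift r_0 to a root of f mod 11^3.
r_2 = 223 (mod 1331)

Hensel: r_{i+1} = r_i − f(r_i)·(f′(r_i))^{-1} mod 11^{i+2}, f′(x) = 2x + 9. Iterate:
  r_0 = 3 (mod 11)
  r_1 = 102 (mod 121)
  r_2 = 223 (mod 1331)
Final: r = 223 satisfies f(r) ≡ 0 mod 11^3.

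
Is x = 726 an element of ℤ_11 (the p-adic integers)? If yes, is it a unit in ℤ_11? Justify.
x ∈ ℤ_11 but not a unit; v_11(x) = 2 > 0

ℤ_11 = {x ∈ ℚ_11 : v_11(x) ≥ 0} and ℤ_11^× = {x ∈ ℤ_11 : v_11(x) = 0}. Here v_11(726) = v_11(num) − v_11(den) = 2; compare against these criteria.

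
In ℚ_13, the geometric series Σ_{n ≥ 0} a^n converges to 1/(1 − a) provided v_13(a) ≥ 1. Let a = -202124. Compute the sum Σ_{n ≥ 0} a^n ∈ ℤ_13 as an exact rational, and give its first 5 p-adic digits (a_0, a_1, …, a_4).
Σ a^n = 1/(1 − a) = 1/202125;  first 5 digits = (1, 0, 0, 12, 5)

v_13(a) = 3 ≥ 1, so the series converges in ℤ_13 to 1/(1 − a) = 1/(1 − (-202124)) = 1/202125. Expand this rational in ℤ_13: compute digits iteratively via d_i = x_i mod 13, x_{i+1} = (x_i − d_i)/13. The first 5 digits are (1, 0, 0, 12, 5).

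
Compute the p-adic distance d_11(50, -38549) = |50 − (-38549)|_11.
d_11(50, -38549) = 1/1331

Step 1 — x − y = 50 − (-38549) = 38599. Step 2 — v_11(38599) = 3 (factor: 38599 = (11^3 · 29); the sign does not affect v_p). Step 3 — |x − y|_11 = 11^{-3} = 1/1331.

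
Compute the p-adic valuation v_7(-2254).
v_7(-2254) = 2

v_7(n) is the largest exponent k such that 7^k divides n. Factor out: -2254 = -7^2 · 46. (Sign doesn't affect v_p.) So v_7(-2254) = 2.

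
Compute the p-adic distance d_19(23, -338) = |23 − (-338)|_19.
d_19(23, -338) = 1/361

Step 1 — x − y = 23 − (-338) = 361. Step 2 — v_19(361) = 2 (factor: 361 = (19^2 · 1); the sign does not affect v_p). Step 3 — |x − y|_19 = 19^{-2} = 1/361.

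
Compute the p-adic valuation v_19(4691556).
v_19(4691556) = 4

v_19(n) is the largest exponent k such that 19^k divides n. Factor out: 4691556 = 19^4 · 36. (Sign doesn't affect v_p.) So v_19(4691556) = 4.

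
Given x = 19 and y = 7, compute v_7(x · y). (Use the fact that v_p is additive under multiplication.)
v_7(133) = 1

v_p(x) = 0 (factor: 19 = 7^0 · 19); v_p(y) = 1 (factor: 7 = 7^1 · 1). Additivity: v_p(xy) = v_p(x) + v_p(y) = 0 + 1 = 1. (Direct check: xy = 133 = 7^1 · (19).)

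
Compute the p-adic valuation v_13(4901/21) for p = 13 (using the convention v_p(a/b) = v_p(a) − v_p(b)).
v_13(4901/21) = 2

Factor powers of 13 from the numerator and denominator of the reduced fraction: 4901 = 13^2 · 29 and 21 = 13^0 · 21. Apply v_p(a/b) = v_p(a) − v_p(b): v_13(4901/21) = 2 − 0 = 2.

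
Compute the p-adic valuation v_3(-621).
v_3(-621) = 3

v_3(n) is the largest exponent k such that 3^k divides n. Factor out: -621 = -3^3 · 23. (Sign doesn't affect v_p.) So v_3(-621) = 3.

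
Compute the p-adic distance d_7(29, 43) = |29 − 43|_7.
d_7(29, 43) = 1/7

Step 1 — x − y = 29 − 43 = -14. Step 2 — v_7(-14) = 1 (factor: -14 = −(7^1 · 2); the sign does not affect v_p). Step 3 — |x − y|_7 = 7^{-1} = 1/7.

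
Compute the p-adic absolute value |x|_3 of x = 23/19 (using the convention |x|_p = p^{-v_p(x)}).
|23/19|_3 = 1

Step 1 — compute v_3(x) by factoring powers of 3 out of the numerator and denominator: v_3(23/19) = 0. Step 2 — apply |x|_p = p^{-v_p(x)} = 3^{0} = 1.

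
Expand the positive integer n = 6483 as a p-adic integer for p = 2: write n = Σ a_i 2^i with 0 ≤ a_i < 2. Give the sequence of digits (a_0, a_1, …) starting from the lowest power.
(a_0, a_1, …) = (1, 1, 0, 0, 1, 0, 1, 0, 1, 0, 0, 1, 1)

Repeated division by 2 gives the digits low-to-high: 6483 = 1 + 1·2^1 + 1·2^4 + 1·2^6 + 1·2^8 + 1·2^11 + 1·2^12. Digit sequence: (1, 1, 0, 0, 1, 0, 1, 0, 1, 0, 0, 1, 1).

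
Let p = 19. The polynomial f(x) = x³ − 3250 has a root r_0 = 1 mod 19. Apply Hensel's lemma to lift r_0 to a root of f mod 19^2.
r_1 = 1 (mod 361)

Hensel: r_{i+1} = r_i − f(r_i)/f′(r_i) mod 19^{i+2}, where f′(x) = 3x². Iterate:
  r_0 = 1 (mod 19)
  r_1 = 1 (mod 361)
Final: r = 1 with f(r) ≡ 0 mod 19^2.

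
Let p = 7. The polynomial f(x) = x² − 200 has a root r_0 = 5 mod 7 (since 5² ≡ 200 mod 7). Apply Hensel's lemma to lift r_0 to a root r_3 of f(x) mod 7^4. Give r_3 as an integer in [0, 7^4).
r_3 = 2350 (mod 2401)

Hensel's recurrence: r_{i+1} = r_i − f(r_i)·(f′(r_i))^{-1} mod 7^{i+2}, with f′(x) = 2x. Iterate:
  r_0 = 5 (mod 7)
  r_1 = 47 (mod 49)
  r_2 = 292 (mod 343)
  r_3 = 2350 (mod 2401)
Final: r_3 = 2350, and one checks f(r_3) ≡ 0 mod 7^4.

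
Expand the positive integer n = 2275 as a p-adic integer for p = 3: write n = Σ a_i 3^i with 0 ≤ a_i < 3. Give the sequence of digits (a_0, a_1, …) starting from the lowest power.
(a_0, a_1, …) = (1, 2, 0, 0, 1, 0, 0, 1)

Repeated division by 3 gives the digits low-to-high: 2275 = 1 + 2·3^1 + 1·3^4 + 1·3^7. Digit sequence: (1, 2, 0, 0, 1, 0, 0, 1).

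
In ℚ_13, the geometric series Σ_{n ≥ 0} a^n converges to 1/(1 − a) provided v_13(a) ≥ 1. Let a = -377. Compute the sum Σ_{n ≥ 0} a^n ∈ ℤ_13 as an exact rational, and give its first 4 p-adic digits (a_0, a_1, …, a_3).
Σ a^n = 1/(1 − a) = 1/378;  first 4 digits = (1, 10, 6, 11)

v_13(a) = 1 ≥ 1, so the series converges in ℤ_13 to 1/(1 − a) = 1/(1 − (-377)) = 1/378. Expand this rational in ℤ_13: compute digits iteratively via d_i = x_i mod 13, x_{i+1} = (x_i − d_i)/13. The first 4 digits are (1, 10, 6, 11).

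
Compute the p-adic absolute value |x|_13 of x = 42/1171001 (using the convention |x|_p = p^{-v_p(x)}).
|42/1171001|_13 = 28561

Step 1 — compute v_13(x) by factoring powers of 13 out of the numerator and denominator: v_13(42/1171001) = -4. Step 2 — apply |x|_p = p^{-v_p(x)} = 13^{4} = 28561.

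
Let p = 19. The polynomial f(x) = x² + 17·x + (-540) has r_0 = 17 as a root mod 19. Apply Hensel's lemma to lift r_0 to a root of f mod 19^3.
r_2 = 5679 (mod 6859)

Hensel: r_{i+1} = r_i − f(r_i)·(f′(r_i))^{-1} mod 19^{i+2}, f′(x) = 2x + 17. Iterate:
  r_0 = 17 (mod 19)
  r_1 = 264 (mod 361)
  r_2 = 5679 (mod 6859)
Final: r = 5679 satisfies f(r) ≡ 0 mod 19^3.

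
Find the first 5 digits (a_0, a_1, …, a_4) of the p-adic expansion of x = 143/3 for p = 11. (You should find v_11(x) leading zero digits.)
(a_0, …, a_4) = (0, 8, 7, 3, 7)

v_11(143/3) = 1, so a_0 = ... = a_0 = 0. Factor out: x = 11^1 · u with u = 13/3 a unit in ℤ_11. Expand u iteratively via a_{v+i} = u_i mod 11, u_{i+1} = (u_i − a_{v+i})/11:
  u_0 = 13/3;  a_1 = 8;  u_1 = (u_0 − 8)/11 = -1/3
  u_1 = -1/3;  a_2 = 7;  u_2 = (u_1 − 7)/11 = -2/3
  u_2 = -2/3;  a_3 = 3;  u_3 = (u_2 − 3)/11 = -1/3
  u_3 = -1/3;  a_4 = 7;  u_4 = (u_3 − 7)/11 = -2/3
Digits: (0, 8, 7, 3, 7).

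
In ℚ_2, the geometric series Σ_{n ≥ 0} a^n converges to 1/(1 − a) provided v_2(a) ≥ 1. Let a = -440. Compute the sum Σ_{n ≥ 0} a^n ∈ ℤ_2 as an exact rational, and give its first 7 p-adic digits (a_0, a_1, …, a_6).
Σ a^n = 1/(1 − a) = 1/441;  first 7 digits = (1, 0, 0, 1, 0, 0, 0)

v_2(a) = 3 ≥ 1, so the series converges in ℤ_2 to 1/(1 − a) = 1/(1 − (-440)) = 1/441. Expand this rational in ℤ_2: compute digits iteratively via d_i = x_i mod 2, x_{i+1} = (x_i − d_i)/2. The first 7 digits are (1, 0, 0, 1, 0, 0, 0).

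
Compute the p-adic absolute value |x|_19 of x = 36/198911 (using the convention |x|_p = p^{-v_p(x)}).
|36/198911|_19 = 6859

Step 1 — compute v_19(x) by factoring powers of 19 out of the numerator and denominator: v_19(36/198911) = -3. Step 2 — apply |x|_p = p^{-v_p(x)} = 19^{3} = 6859.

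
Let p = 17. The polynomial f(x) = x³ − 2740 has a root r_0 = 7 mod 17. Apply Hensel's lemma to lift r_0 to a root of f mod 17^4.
r_3 = 70846 (mod 83521)

Hensel: r_{i+1} = r_i − f(r_i)/f′(r_i) mod 17^{i+2}, where f′(x) = 3x². Iterate:
  r_0 = 7 (mod 17)
  r_1 = 41 (mod 289)
  r_2 = 2064 (mod 4913)
  r_3 = 70846 (mod 83521)
Final: r = 70846 with f(r) ≡ 0 mod 17^4.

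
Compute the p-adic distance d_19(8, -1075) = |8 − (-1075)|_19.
d_19(8, -1075) = 1/361

Step 1 — x − y = 8 − (-1075) = 1083. Step 2 — v_19(1083) = 2 (factor: 1083 = (19^2 · 3); the sign does not affect v_p). Step 3 — |x − y|_19 = 19^{-2} = 1/361.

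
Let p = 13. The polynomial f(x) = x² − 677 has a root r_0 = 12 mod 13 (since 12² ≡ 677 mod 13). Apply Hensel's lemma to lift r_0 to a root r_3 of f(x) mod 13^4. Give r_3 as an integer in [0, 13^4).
r_3 = 28222 (mod 28561)

Hensel's recurrence: r_{i+1} = r_i − f(r_i)·(f′(r_i))^{-1} mod 13^{i+2}, with f′(x) = 2x. Iterate:
  r_0 = 12 (mod 13)
  r_1 = 168 (mod 169)
  r_2 = 1858 (mod 2197)
  r_3 = 28222 (mod 28561)
Final: r_3 = 28222, and one checks f(r_3) ≡ 0 mod 13^4.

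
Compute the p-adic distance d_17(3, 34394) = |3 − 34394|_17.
d_17(3, 34394) = 1/4913

Step 1 — x − y = 3 − 34394 = -34391. Step 2 — v_17(-34391) = 3 (factor: -34391 = −(17^3 · 7); the sign does not affect v_p). Step 3 — |x − y|_17 = 17^{-3} = 1/4913.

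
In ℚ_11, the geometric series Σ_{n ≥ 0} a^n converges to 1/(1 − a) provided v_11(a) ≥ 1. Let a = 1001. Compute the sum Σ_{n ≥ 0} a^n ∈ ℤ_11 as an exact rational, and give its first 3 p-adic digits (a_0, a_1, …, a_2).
Σ a^n = 1/(1 − a) = -1/1000;  first 3 digits = (1, 3, 6)

v_11(a) = 1 ≥ 1, so the series converges in ℤ_11 to 1/(1 − a) = 1/(1 − 1001) = -1/1000. Expand this rational in ℤ_11: compute digits iteratively via d_i = x_i mod 11, x_{i+1} = (x_i − d_i)/11. The first 3 digits are (1, 3, 6).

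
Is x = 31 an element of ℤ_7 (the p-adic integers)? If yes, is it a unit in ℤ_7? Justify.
x ∈ ℤ_7^× (unit); v_7(x) = 0

ℤ_7 = {x ∈ ℚ_7 : v_7(x) ≥ 0} and ℤ_7^× = {x ∈ ℤ_7 : v_7(x) = 0}. Here v_7(31) = v_7(num) − v_7(den) = 0; compare against these criteria.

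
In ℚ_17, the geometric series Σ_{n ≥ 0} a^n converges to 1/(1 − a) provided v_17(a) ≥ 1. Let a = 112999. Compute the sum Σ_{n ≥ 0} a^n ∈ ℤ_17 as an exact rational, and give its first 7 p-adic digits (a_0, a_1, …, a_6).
Σ a^n = 1/(1 − a) = -1/112998;  first 7 digits = (1, 0, 0, 6, 1, 0, 2)

v_17(a) = 3 ≥ 1, so the series converges in ℤ_17 to 1/(1 − a) = 1/(1 − 112999) = -1/112998. Expand this rational in ℤ_17: compute digits iteratively via d_i = x_i mod 17, x_{i+1} = (x_i − d_i)/17. The first 7 digits are (1, 0, 0, 6, 1, 0, 2).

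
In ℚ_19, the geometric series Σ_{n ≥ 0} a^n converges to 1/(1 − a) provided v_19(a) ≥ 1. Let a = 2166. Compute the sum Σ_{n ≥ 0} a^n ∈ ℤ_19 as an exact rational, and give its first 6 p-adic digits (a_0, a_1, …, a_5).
Σ a^n = 1/(1 − a) = -1/2165;  first 6 digits = (1, 0, 6, 0, 17, 1)

v_19(a) = 2 ≥ 1, so the series converges in ℤ_19 to 1/(1 − a) = 1/(1 − 2166) = -1/2165. Expand this rational in ℤ_19: compute digits iteratively via d_i = x_i mod 19, x_{i+1} = (x_i − d_i)/19. The first 6 digits are (1, 0, 6, 0, 17, 1).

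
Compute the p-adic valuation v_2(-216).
v_2(-216) = 3

v_2(n) is the largest exponent k such that 2^k divides n. Factor out: -216 = -2^3 · 27. (Sign doesn't affect v_p.) So v_2(-216) = 3.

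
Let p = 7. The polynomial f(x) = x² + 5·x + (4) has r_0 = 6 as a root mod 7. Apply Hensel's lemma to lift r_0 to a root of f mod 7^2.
r_1 = 48 (mod 49)

Hensel: r_{i+1} = r_i − f(r_i)·(f′(r_i))^{-1} mod 7^{i+2}, f′(x) = 2x + 5. Iterate:
  r_0 = 6 (mod 7)
  r_1 = 48 (mod 49)
Final: r = 48 satisfies f(r) ≡ 0 mod 7^2.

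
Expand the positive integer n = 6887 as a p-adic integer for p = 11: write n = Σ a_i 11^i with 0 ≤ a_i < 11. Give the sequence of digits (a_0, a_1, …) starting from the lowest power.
(a_0, a_1, …) = (1, 10, 1, 5)

Repeated division by 11 gives the digits low-to-high: 6887 = 1 + 10·11^1 + 1·11^2 + 5·11^3. Digit sequence: (1, 10, 1, 5).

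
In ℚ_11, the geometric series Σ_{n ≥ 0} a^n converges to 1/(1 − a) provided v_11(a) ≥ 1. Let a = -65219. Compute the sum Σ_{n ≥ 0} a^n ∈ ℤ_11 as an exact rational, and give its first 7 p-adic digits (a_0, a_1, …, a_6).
Σ a^n = 1/(1 − a) = 1/65220;  first 7 digits = (1, 0, 0, 6, 6, 10, 2)

v_11(a) = 3 ≥ 1, so the series converges in ℤ_11 to 1/(1 − a) = 1/(1 − (-65219)) = 1/65220. Expand this rational in ℤ_11: compute digits iteratively via d_i = x_i mod 11, x_{i+1} = (x_i − d_i)/11. The first 7 digits are (1, 0, 0, 6, 6, 10, 2).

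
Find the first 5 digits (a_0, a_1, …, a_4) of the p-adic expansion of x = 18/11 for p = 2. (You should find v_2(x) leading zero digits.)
(a_0, …, a_4) = (0, 1, 1, 0, 1)

v_2(18/11) = 1, so a_0 = ... = a_0 = 0. Factor out: x = 2^1 · u with u = 9/11 a unit in ℤ_2. Expand u iteratively via a_{v+i} = u_i mod 2, u_{i+1} = (u_i − a_{v+i})/2:
  u_0 = 9/11;  a_1 = 1;  u_1 = (u_0 − 1)/2 = -1/11
  u_1 = -1/11;  a_2 = 1;  u_2 = (u_1 − 1)/2 = -6/11
  u_2 = -6/11;  a_3 = 0;  u_3 = (u_2 − 0)/2 = -3/11
  u_3 = -3/11;  a_4 = 1;  u_4 = (u_3 − 1)/2 = -7/11
Digits: (0, 1, 1, 0, 1).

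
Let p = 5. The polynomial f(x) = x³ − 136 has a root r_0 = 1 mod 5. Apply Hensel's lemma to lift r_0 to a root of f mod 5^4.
r_3 = 521 (mod 625)

Hensel: r_{i+1} = r_i − f(r_i)/f′(r_i) mod 5^{i+2}, where f′(x) = 3x². Iterate:
  r_0 = 1 (mod 5)
  r_1 = 21 (mod 25)
  r_2 = 21 (mod 125)
  r_3 = 521 (mod 625)
Final: r = 521 with f(r) ≡ 0 mod 5^4.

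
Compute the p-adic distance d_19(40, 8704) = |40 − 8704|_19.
d_19(40, 8704) = 1/361

Step 1 — x − y = 40 − 8704 = -8664. Step 2 — v_19(-8664) = 2 (factor: -8664 = −(19^2 · 24); the sign does not affect v_p). Step 3 — |x − y|_19 = 19^{-2} = 1/361.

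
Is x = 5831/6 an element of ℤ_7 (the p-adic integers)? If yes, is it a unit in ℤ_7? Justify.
x ∈ ℤ_7 but not a unit; v_7(x) = 3 > 0

ℤ_7 = {x ∈ ℚ_7 : v_7(x) ≥ 0} and ℤ_7^× = {x ∈ ℤ_7 : v_7(x) = 0}. Here v_7(5831/6) = v_7(num) − v_7(den) = 3; compare against these criteria.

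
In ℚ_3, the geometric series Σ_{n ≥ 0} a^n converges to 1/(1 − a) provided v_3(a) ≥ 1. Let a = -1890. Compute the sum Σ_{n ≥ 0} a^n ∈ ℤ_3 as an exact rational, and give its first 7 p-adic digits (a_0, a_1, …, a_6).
Σ a^n = 1/(1 − a) = 1/1891;  first 7 digits = (1, 0, 0, 2, 0, 1, 1)

v_3(a) = 3 ≥ 1, so the series converges in ℤ_3 to 1/(1 − a) = 1/(1 − (-1890)) = 1/1891. Expand this rational in ℤ_3: compute digits iteratively via d_i = x_i mod 3, x_{i+1} = (x_i − d_i)/3. The first 7 digits are (1, 0, 0, 2, 0, 1, 1).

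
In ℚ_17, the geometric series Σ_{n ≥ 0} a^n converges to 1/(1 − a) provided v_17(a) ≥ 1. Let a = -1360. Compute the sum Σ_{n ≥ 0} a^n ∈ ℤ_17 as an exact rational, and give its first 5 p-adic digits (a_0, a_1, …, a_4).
Σ a^n = 1/(1 − a) = 1/1361;  first 5 digits = (1, 5, 3, 8, 7)

v_17(a) = 1 ≥ 1, so the series converges in ℤ_17 to 1/(1 − a) = 1/(1 − (-1360)) = 1/1361. Expand this rational in ℤ_17: compute digits iteratively via d_i = x_i mod 17, x_{i+1} = (x_i − d_i)/17. The first 5 digits are (1, 5, 3, 8, 7).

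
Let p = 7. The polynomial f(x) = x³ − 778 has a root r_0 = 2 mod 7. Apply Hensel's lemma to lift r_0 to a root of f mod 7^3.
r_2 = 156 (mod 343)

Hensel: r_{i+1} = r_i − f(r_i)/f′(r_i) mod 7^{i+2}, where f′(x) = 3x². Iterate:
  r_0 = 2 (mod 7)
  r_1 = 9 (mod 49)
  r_2 = 156 (mod 343)
Final: r = 156 with f(r) ≡ 0 mod 7^3.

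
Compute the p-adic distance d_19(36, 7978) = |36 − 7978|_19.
d_19(36, 7978) = 1/361

Step 1 — x − y = 36 − 7978 = -7942. Step 2 — v_19(-7942) = 2 (factor: -7942 = −(19^2 · 22); the sign does not affect v_p). Step 3 — |x − y|_19 = 19^{-2} = 1/361.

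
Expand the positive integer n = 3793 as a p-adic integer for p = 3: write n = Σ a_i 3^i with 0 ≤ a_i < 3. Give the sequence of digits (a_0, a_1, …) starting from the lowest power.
(a_0, a_1, …) = (1, 1, 1, 2, 1, 0, 2, 1)

Repeated division by 3 gives the digits low-to-high: 3793 = 1 + 1·3^1 + 1·3^2 + 2·3^3 + 1·3^4 + 2·3^6 + 1·3^7. Digit sequence: (1, 1, 1, 2, 1, 0, 2, 1).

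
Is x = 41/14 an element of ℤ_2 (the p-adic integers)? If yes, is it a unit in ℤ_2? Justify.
x ∉ ℤ_2 (v_2(x) = -1 < 0)

ℤ_2 = {x ∈ ℚ_2 : v_2(x) ≥ 0} and ℤ_2^× = {x ∈ ℤ_2 : v_2(x) = 0}. Here v_2(41/14) = v_2(num) − v_2(den) = -1; compare against these criteria.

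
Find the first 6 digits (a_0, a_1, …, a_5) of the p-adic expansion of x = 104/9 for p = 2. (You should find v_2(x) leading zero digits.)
(a_0, …, a_5) = (0, 0, 0, 1, 0, 1)

v_2(104/9) = 3, so a_0 = ... = a_2 = 0. Factor out: x = 2^3 · u with u = 13/9 a unit in ℤ_2. Expand u iteratively via a_{v+i} = u_i mod 2, u_{i+1} = (u_i − a_{v+i})/2:
  u_0 = 13/9;  a_3 = 1;  u_1 = (u_0 − 1)/2 = 2/9
  u_1 = 2/9;  a_4 = 0;  u_2 = (u_1 − 0)/2 = 1/9
  u_2 = 1/9;  a_5 = 1;  u_3 = (u_2 − 1)/2 = -4/9
Digits: (0, 0, 0, 1, 0, 1).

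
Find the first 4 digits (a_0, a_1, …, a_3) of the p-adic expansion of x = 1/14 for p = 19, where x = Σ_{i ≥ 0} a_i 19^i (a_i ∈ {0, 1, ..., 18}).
(a_0, …, a_3) = (15, 6, 1, 4)

v_19(1/14) = 0 (numerator and denominator both coprime to 19), so x ∈ ℤ_19^×. Compute digits iteratively via a_i = x_i mod 19, x_{i+1} = (x_i − a_i)/19, with x_0 = x:
  x_0 = 1/14;  a_0 = 15;  x_1 = (x_0 − 15)/19 = -11/14
  x_1 = -11/14;  a_1 = 6;  x_2 = (x_1 − 6)/19 = -5/14
  x_2 = -5/14;  a_2 = 1;  x_3 = (x_2 − 1)/19 = -1/14
  x_3 = -1/14;  a_3 = 4;  x_4 = (x_3 − 4)/19 = -3/14
Digits: (15, 6, 1, 4).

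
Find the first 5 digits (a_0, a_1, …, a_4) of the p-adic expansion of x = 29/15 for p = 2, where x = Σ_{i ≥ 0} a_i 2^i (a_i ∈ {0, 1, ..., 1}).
(a_0, …, a_4) = (1, 1, 0, 0, 1)

v_2(29/15) = 0 (numerator and denominator both coprime to 2), so x ∈ ℤ_2^×. Compute digits iteratively via a_i = x_i mod 2, x_{i+1} = (x_i − a_i)/2, with x_0 = x:
  x_0 = 29/15;  a_0 = 1;  x_1 = (x_0 − 1)/2 = 7/15
  x_1 = 7/15;  a_1 = 1;  x_2 = (x_1 − 1)/2 = -4/15
  x_2 = -4/15;  a_2 = 0;  x_3 = (x_2 − 0)/2 = -2/15
  x_3 = -2/15;  a_3 = 0;  x_4 = (x_3 − 0)/2 = -1/15
  x_4 = -1/15;  a_4 = 1;  x_5 = (x_4 − 1)/2 = -8/15
Digits: (1, 1, 0, 0, 1).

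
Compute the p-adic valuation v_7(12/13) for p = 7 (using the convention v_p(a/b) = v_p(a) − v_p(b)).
v_7(12/13) = 0

Factor powers of 7 from the numerator and denominator of the reduced fraction: 12 = 7^0 · 12 and 13 = 7^0 · 13. Apply v_p(a/b) = v_p(a) − v_p(b): v_7(12/13) = 0 − 0 = 0.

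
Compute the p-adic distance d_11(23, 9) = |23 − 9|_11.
d_11(23, 9) = 1

Step 1 — x − y = 23 − 9 = 14. Step 2 — v_11(14) = 0 (factor: 14 = (11^0 · 14); the sign does not affect v_p). Step 3 — |x − y|_11 = 11^{0} = 1.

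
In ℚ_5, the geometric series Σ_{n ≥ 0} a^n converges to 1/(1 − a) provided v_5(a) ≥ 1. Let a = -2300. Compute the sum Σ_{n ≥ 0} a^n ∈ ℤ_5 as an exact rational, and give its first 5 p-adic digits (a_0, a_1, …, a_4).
Σ a^n = 1/(1 − a) = 1/2301;  first 5 digits = (1, 0, 3, 1, 0)

v_5(a) = 2 ≥ 1, so the series converges in ℤ_5 to 1/(1 − a) = 1/(1 − (-2300)) = 1/2301. Expand this rational in ℤ_5: compute digits iteratively via d_i = x_i mod 5, x_{i+1} = (x_i − d_i)/5. The first 5 digits are (1, 0, 3, 1, 0).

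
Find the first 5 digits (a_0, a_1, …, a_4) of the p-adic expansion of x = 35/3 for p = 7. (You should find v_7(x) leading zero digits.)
(a_0, …, a_4) = (0, 4, 2, 2, 2)

v_7(35/3) = 1, so a_0 = ... = a_0 = 0. Factor out: x = 7^1 · u with u = 5/3 a unit in ℤ_7. Expand u iteratively via a_{v+i} = u_i mod 7, u_{i+1} = (u_i − a_{v+i})/7:
  u_0 = 5/3;  a_1 = 4;  u_1 = (u_0 − 4)/7 = -1/3
  u_1 = -1/3;  a_2 = 2;  u_2 = (u_1 − 2)/7 = -1/3
  u_2 = -1/3;  a_3 = 2;  u_3 = (u_2 − 2)/7 = -1/3
  u_3 = -1/3;  a_4 = 2;  u_4 = (u_3 − 2)/7 = -1/3
Digits: (0, 4, 2, 2, 2).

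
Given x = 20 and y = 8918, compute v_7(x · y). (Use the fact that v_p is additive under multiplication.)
v_7(178360) = 3

v_p(x) = 0 (factor: 20 = 7^0 · 20); v_p(y) = 3 (factor: 8918 = 7^3 · 26). Additivity: v_p(xy) = v_p(x) + v_p(y) = 0 + 3 = 3. (Direct check: xy = 178360 = 7^3 · (520).)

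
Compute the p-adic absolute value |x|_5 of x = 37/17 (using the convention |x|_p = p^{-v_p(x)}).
|37/17|_5 = 1

Step 1 — compute v_5(x) by factoring powers of 5 out of the numerator and denominator: v_5(37/17) = 0. Step 2 — apply |x|_p = p^{-v_p(x)} = 5^{0} = 1.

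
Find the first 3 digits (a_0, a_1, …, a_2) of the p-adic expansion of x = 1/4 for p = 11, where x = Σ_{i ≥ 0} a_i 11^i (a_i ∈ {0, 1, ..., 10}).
(a_0, …, a_2) = (3, 8, 2)

v_11(1/4) = 0 (numerator and denominator both coprime to 11), so x ∈ ℤ_11^×. Compute digits iteratively via a_i = x_i mod 11, x_{i+1} = (x_i − a_i)/11, with x_0 = x:
  x_0 = 1/4;  a_0 = 3;  x_1 = (x_0 − 3)/11 = -1/4
  x_1 = -1/4;  a_1 = 8;  x_2 = (x_1 − 8)/11 = -3/4
  x_2 = -3/4;  a_2 = 2;  x_3 = (x_2 − 2)/11 = -1/4
Digits: (3, 8, 2).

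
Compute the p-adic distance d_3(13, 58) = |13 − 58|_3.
d_3(13, 58) = 1/9

Step 1 — x − y = 13 − 58 = -45. Step 2 — v_3(-45) = 2 (factor: -45 = −(3^2 · 5); the sign does not affect v_p). Step 3 — |x − y|_3 = 3^{-2} = 1/9.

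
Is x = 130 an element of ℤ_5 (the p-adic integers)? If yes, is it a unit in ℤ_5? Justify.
x ∈ ℤ_5 but not a unit; v_5(x) = 1 > 0

ℤ_5 = {x ∈ ℚ_5 : v_5(x) ≥ 0} and ℤ_5^× = {x ∈ ℤ_5 : v_5(x) = 0}. Here v_5(130) = v_5(num) − v_5(den) = 1; compare against these criteria.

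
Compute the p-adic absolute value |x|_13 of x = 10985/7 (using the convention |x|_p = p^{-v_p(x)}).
|10985/7|_13 = 1/2197

Step 1 — compute v_13(x) by factoring powers of 13 out of the numerator and denominator: v_13(10985/7) = 3. Step 2 — apply |x|_p = p^{-v_p(x)} = 13^{-3} = 1/2197.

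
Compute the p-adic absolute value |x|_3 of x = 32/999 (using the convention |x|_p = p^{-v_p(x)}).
|32/999|_3 = 27

Step 1 — compute v_3(x) by factoring powers of 3 out of the numerator and denominator: v_3(32/999) = -3. Step 2 — apply |x|_p = p^{-v_p(x)} = 3^{3} = 27.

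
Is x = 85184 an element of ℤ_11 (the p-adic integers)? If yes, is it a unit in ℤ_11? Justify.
x ∈ ℤ_11 but not a unit; v_11(x) = 3 > 0

ℤ_11 = {x ∈ ℚ_11 : v_11(x) ≥ 0} and ℤ_11^× = {x ∈ ℤ_11 : v_11(x) = 0}. Here v_11(85184) = v_11(num) − v_11(den) = 3; compare against these criteria.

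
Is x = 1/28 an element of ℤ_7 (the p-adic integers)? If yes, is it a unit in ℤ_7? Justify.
x ∉ ℤ_7 (v_7(x) = -1 < 0)

ℤ_7 = {x ∈ ℚ_7 : v_7(x) ≥ 0} and ℤ_7^× = {x ∈ ℤ_7 : v_7(x) = 0}. Here v_7(1/28) = v_7(num) − v_7(den) = -1; compare against these criteria.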